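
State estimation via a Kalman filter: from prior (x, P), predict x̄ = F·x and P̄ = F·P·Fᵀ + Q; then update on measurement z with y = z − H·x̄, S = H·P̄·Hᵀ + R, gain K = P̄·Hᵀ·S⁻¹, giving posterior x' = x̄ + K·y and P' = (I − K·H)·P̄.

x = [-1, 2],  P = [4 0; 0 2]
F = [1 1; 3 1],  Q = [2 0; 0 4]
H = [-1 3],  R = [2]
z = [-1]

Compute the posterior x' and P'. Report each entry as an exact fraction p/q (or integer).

x' = [203/152, 2/19]
P' = [319/76 28/19; 28/19 14/19]

x̄ = F·x = [1, -1]
P̄ = F·P·Fᵀ + Q = [8 14; 14 42]
y = z − H·x̄ = [3]
S = H·P̄·Hᵀ + R = [304]
K = P̄·Hᵀ·S⁻¹ = [17/152; 7/19]
x' = x̄ + K·y = [203/152, 2/19]
P' = (I − K·H)·P̄ = [319/76 28/19; 28/19 14/19]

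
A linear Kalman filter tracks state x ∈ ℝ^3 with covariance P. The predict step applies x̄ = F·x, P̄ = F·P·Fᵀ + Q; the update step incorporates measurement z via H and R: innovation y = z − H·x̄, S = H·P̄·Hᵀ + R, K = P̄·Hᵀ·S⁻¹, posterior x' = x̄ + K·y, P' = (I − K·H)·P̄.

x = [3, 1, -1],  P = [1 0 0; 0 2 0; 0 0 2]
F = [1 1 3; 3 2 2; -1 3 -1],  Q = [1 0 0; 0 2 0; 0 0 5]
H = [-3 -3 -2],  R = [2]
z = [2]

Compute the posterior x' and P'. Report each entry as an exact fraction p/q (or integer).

x' = [-3177/937, 3401/937, -1239/937]
P' = [5973/937 -105/937 -8681/937; -105/937 3395/937 -4787/937; -8681/937 -4787/937 20266/937]

x̄ = F·x = [1, 9, 1]
P̄ = F·P·Fᵀ + Q = [22 19 -1; 19 27 5; -1 5 26]
y = z − H·x̄ = [34]
S = H·P̄·Hᵀ + R = [937]
K = P̄·Hᵀ·S⁻¹ = [-121/937; -148/937; -64/937]
x' = x̄ + K·y = [-3177/937, 3401/937, -1239/937]
P' = (I − K·H)·P̄ = [5973/937 -105/937 -8681/937; -105/937 3395/937 -4787/937; -8681/937 -4787/937 20266/937]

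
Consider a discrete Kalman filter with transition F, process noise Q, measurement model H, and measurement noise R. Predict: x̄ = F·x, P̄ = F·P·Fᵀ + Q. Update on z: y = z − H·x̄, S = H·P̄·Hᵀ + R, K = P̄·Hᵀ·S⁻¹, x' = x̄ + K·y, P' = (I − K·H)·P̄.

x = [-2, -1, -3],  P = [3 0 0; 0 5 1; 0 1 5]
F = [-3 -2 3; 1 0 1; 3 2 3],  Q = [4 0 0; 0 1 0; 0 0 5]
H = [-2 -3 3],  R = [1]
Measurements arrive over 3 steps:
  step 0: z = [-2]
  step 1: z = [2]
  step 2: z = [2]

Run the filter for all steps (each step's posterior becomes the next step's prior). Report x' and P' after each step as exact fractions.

step 0: x̄ = F·x = [-1, -5, -17]
step 0: P̄ = F·P·Fᵀ + Q = [84 4 -2; 4 9 26; -2 26 109]
step 0: y = z − H·x̄ = [32]
step 0: S = H·P̄·Hᵀ + R = [1003]
step 0: K = P̄·Hᵀ·S⁻¹ = [-186/1003; 43/1003; 253/1003]
step 0: x' = x̄ + K·y = [-6955/1003, -3639/1003, -8955/1003]
step 0: P' = (I − K·H)·P̄ = [49656/1003 12010/1003 45052/1003; 12010/1003 7178/1003 15199/1003; 45052/1003 15199/1003 45318/1003]
step 1: x̄ = F·x = [1278/1003, -15910/1003, -55008/1003]
step 1: P̄ = F·P·Fᵀ + Q = [38286/1003 -67432/1003 -211874/1003; -67432/1003 186081/1003 609652/1003; -211874/1003 609652/1003 2025937/1003]
step 1: y = z − H·x̄ = [7168/59]
step 1: S = H·P̄·Hᵀ + R = [636581/59]
step 1: K = P̄·Hᵀ·S⁻¹ = [-29994/636581; 82681/636581; 274859/636581]
step 1: x' = x̄ + K·y = [-48159294/10821877, -895386/10821877, -25827616/10821877]
step 1: P' = (I − K·H)·P̄ = [153868806/10821877 -13000906/10821877 89408332/10821877; -13000906/10821877 37985036/10821877 29786291/10821877; 89408332/10821877 29786291/10821877 90949380/10821877]
step 2: x̄ = F·x = [68785806/10821877, -73986910/10821877, -223751502/10821877]
step 2: P̄ = F·P·Fᵀ + Q = [275794986/10821877 -222329048/10821877 -562204106/10821877; -222329048/10821877 434456727/10821877 1304475320/10821877; -562204106/10821877 1304475320/10821877 4220187799/10821877]
step 2: y = z − H·x̄ = [608509142/10821877]
step 2: S = H·P̄·Hᵀ + R = [23603747491/10821877]
step 2: K = P̄·Hᵀ·S⁻¹ = [-1571215146/23603747491; 3054713875/23603747491; 9871545649/23603747491]
step 2: x' = x̄ + K·y = [61680983382/23603747491, 10391263720/23603747491, 67044914588/23603747491]
step 2: P' = (I − K·H)·P̄ = [373417492530/23603747491 -41414812034/23603747491 207006444604/23603747491; -41414812034/23603747491 85339171916/23603747491 58747535185/23603747491; 207006444604/23603747491 58747535185/23603747491 200042346804/23603747491]

step 0: x' = [-6955/1003, -3639/1003, -8955/1003], P' = [49656/1003 12010/1003 45052/1003; 12010/1003 7178/1003 15199/1003; 45052/1003 15199/1003 45318/1003]
step 1: x' = [-48159294/10821877, -895386/10821877, -25827616/10821877], P' = [153868806/10821877 -13000906/10821877 89408332/10821877; -13000906/10821877 37985036/10821877 29786291/10821877; 89408332/10821877 29786291/10821877 90949380/10821877]
step 2: x' = [61680983382/23603747491, 10391263720/23603747491, 67044914588/23603747491], P' = [373417492530/23603747491 -41414812034/23603747491 207006444604/23603747491; -41414812034/23603747491 85339171916/23603747491 58747535185/23603747491; 207006444604/23603747491 58747535185/23603747491 200042346804/23603747491]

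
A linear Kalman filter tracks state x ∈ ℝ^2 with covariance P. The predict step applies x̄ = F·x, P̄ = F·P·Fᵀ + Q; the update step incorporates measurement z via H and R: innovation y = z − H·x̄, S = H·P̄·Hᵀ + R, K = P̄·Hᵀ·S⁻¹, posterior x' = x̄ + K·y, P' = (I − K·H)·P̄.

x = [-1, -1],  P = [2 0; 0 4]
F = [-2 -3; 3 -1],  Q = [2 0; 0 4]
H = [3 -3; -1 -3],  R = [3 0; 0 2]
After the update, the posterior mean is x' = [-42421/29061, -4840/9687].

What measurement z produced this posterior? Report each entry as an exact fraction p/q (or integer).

x̄ = F·x = [5, -2]
P̄ = F·P·Fᵀ + Q = [46 0; 0 26]
S = H·P̄·Hᵀ + R = [651 96; 96 282]
K = P̄·Hᵀ·S⁻¹ = [7222/29061 -7199/29061; -806/9687 -2405/9687]
x' − x̄ = [-187726/29061, 14534/9687] = K·y
y = (KᵀK)⁻¹·Kᵀ·(x' − x̄) = [-24, 2]
z = y + H·x̄ = [-24, 2] + [21, 1] = [-3, 3]

z = [-3, 3]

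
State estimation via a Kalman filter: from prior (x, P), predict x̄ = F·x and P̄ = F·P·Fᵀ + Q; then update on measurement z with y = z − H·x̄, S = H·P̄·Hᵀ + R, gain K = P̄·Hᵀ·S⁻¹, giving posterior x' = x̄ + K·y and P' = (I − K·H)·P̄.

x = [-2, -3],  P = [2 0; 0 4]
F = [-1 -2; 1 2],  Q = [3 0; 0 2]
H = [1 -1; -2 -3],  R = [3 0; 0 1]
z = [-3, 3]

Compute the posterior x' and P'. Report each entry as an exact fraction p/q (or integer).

x' = [-4889/2624, 365/1312]
P' = [2751/2624 -843/1312; -843/1312 327/656]

x̄ = F·x = [8, -8]
P̄ = F·P·Fᵀ + Q = [21 -18; -18 20]
y = z − H·x̄ = [-19, -5]
S = H·P̄·Hᵀ + R = [80 36; 36 49]
K = P̄·Hᵀ·S⁻¹ = [1479/2624 -111/656; -499/1312 -69/328]
x' = x̄ + K·y = [-4889/2624, 365/1312]
P' = (I − K·H)·P̄ = [2751/2624 -843/1312; -843/1312 327/656]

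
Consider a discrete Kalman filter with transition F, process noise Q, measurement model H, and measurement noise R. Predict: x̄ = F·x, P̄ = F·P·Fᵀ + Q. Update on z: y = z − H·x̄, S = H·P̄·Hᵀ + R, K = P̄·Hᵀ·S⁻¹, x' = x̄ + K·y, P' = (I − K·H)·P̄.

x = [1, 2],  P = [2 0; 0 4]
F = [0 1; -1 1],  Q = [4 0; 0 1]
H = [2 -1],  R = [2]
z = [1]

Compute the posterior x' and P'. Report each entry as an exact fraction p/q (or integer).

x̄ = F·x = [2, 1]
P̄ = F·P·Fᵀ + Q = [8 4; 4 7]
y = z − H·x̄ = [-2]
S = H·P̄·Hᵀ + R = [25]
K = P̄·Hᵀ·S⁻¹ = [12/25; 1/25]
x' = x̄ + K·y = [26/25, 23/25]
P' = (I − K·H)·P̄ = [56/25 88/25; 88/25 174/25]

x' = [26/25, 23/25]
P' = [56/25 88/25; 88/25 174/25]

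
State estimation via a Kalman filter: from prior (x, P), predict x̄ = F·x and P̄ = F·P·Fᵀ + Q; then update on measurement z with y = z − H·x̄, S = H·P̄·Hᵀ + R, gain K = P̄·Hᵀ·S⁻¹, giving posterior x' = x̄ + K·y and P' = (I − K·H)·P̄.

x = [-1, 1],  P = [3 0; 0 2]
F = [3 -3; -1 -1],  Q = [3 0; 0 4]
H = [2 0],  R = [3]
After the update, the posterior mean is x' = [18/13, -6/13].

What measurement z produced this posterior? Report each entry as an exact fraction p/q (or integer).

z = [3]

x̄ = F·x = [-6, 0]
P̄ = F·P·Fᵀ + Q = [48 -3; -3 9]
S = H·P̄·Hᵀ + R = [195]
K = P̄·Hᵀ·S⁻¹ = [32/65; -2/65]
x' − x̄ = [96/13, -6/13] = K·y
y = (KᵀK)⁻¹·Kᵀ·(x' − x̄) = [15]
z = y + H·x̄ = [15] + [-12] = [3]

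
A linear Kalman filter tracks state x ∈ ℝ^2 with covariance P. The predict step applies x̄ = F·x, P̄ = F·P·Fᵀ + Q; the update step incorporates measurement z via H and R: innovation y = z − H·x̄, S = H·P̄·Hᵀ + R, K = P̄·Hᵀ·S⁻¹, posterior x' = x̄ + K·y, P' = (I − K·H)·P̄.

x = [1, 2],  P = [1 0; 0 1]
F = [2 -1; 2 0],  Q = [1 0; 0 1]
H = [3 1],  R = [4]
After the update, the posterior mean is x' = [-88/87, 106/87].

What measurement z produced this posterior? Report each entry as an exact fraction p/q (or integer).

x̄ = F·x = [0, 2]
P̄ = F·P·Fᵀ + Q = [6 4; 4 5]
S = H·P̄·Hᵀ + R = [87]
K = P̄·Hᵀ·S⁻¹ = [22/87; 17/87]
x' − x̄ = [-88/87, -68/87] = K·y
y = (KᵀK)⁻¹·Kᵀ·(x' − x̄) = [-4]
z = y + H·x̄ = [-4] + [2] = [-2]

z = [-2]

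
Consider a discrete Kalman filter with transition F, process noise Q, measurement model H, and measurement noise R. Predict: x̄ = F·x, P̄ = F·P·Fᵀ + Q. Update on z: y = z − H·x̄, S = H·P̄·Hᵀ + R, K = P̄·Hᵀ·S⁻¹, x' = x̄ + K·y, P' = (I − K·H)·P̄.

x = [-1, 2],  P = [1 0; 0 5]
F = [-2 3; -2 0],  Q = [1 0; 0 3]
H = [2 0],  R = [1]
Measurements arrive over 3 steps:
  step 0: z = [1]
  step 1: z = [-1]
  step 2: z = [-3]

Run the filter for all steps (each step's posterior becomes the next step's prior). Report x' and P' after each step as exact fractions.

step 0: x' = [36/67, 94/67], P' = [50/201 4/201; 4/201 1343/201]
step 1: x' = [-24250/49961, -56248/49961], P' = [12440/49961 176/49961; 176/49961 198979/49961]
step 2: x' = [-11450764/7603641, 7557940/7603641], P' = [1888420/7603641 48704/7603641; 48704/7603641 30194059/7603641]

step 0: x̄ = F·x = [8, 2]
step 0: P̄ = F·P·Fᵀ + Q = [50 4; 4 7]
step 0: y = z − H·x̄ = [-15]
step 0: S = H·P̄·Hᵀ + R = [201]
step 0: K = P̄·Hᵀ·S⁻¹ = [100/201; 8/201]
step 0: x' = x̄ + K·y = [36/67, 94/67]
step 0: P' = (I − K·H)·P̄ = [50/201 4/201; 4/201 1343/201]
step 1: x̄ = F·x = [210/67, -72/67]
step 1: P̄ = F·P·Fᵀ + Q = [12440/201 176/201; 176/201 803/201]
step 1: y = z − H·x̄ = [-487/67]
step 1: S = H·P̄·Hᵀ + R = [49961/201]
step 1: K = P̄·Hᵀ·S⁻¹ = [24880/49961; 352/49961]
step 1: x' = x̄ + K·y = [-24250/49961, -56248/49961]
step 1: P' = (I − K·H)·P̄ = [12440/49961 176/49961; 176/49961 198979/49961]
step 2: x̄ = F·x = [-120244/49961, 48500/49961]
step 2: P̄ = F·P·Fᵀ + Q = [1888420/49961 48704/49961; 48704/49961 199643/49961]
step 2: y = z − H·x̄ = [90605/49961]
step 2: S = H·P̄·Hᵀ + R = [7603641/49961]
step 2: K = P̄·Hᵀ·S⁻¹ = [3776840/7603641; 97408/7603641]
step 2: x' = x̄ + K·y = [-11450764/7603641, 7557940/7603641]
step 2: P' = (I − K·H)·P̄ = [1888420/7603641 48704/7603641; 48704/7603641 30194059/7603641]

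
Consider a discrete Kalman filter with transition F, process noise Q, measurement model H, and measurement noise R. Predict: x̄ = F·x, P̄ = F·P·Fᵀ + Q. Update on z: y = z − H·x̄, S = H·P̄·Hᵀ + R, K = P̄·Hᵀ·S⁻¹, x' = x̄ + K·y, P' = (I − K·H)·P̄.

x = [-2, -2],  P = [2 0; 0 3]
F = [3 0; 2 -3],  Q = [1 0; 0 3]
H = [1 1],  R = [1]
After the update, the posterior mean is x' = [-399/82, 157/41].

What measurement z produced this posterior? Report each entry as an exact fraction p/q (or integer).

z = [-1]

x̄ = F·x = [-6, 2]
P̄ = F·P·Fᵀ + Q = [19 12; 12 38]
S = H·P̄·Hᵀ + R = [82]
K = P̄·Hᵀ·S⁻¹ = [31/82; 25/41]
x' − x̄ = [93/82, 75/41] = K·y
y = (KᵀK)⁻¹·Kᵀ·(x' − x̄) = [3]
z = y + H·x̄ = [3] + [-4] = [-1]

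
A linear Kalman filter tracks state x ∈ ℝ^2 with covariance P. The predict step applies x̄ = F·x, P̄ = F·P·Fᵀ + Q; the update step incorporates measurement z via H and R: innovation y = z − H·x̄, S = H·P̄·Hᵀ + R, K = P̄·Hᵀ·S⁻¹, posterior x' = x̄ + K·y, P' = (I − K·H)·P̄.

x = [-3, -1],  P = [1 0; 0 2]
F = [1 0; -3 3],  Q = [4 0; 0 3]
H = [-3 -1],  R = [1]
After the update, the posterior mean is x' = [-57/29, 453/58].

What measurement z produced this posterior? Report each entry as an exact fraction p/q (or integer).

z = [-2]

x̄ = F·x = [-3, 6]
P̄ = F·P·Fᵀ + Q = [5 -3; -3 30]
S = H·P̄·Hᵀ + R = [58]
K = P̄·Hᵀ·S⁻¹ = [-6/29; -21/58]
x' − x̄ = [30/29, 105/58] = K·y
y = (KᵀK)⁻¹·Kᵀ·(x' − x̄) = [-5]
z = y + H·x̄ = [-5] + [3] = [-2]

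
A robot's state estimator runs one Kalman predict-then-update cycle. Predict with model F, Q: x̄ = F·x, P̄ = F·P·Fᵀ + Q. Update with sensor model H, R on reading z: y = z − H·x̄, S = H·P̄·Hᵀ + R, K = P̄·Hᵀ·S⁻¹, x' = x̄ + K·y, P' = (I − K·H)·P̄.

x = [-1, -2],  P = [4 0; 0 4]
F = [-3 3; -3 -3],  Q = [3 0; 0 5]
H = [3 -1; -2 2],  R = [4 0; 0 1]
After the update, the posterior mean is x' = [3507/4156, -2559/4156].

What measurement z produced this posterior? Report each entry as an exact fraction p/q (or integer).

x̄ = F·x = [-3, 9]
P̄ = F·P·Fᵀ + Q = [75 0; 0 77]
S = H·P̄·Hᵀ + R = [756 -604; -604 609]
K = P̄·Hᵀ·S⁻¹ = [46425/95588 5625/23897; 46123/95588 17479/23897]
x' − x̄ = [15975/4156, -39963/4156] = K·y
y = (KᵀK)⁻¹·Kᵀ·(x' − x̄) = [21, -27]
z = y + H·x̄ = [21, -27] + [-18, 24] = [3, -3]

z = [3, -3]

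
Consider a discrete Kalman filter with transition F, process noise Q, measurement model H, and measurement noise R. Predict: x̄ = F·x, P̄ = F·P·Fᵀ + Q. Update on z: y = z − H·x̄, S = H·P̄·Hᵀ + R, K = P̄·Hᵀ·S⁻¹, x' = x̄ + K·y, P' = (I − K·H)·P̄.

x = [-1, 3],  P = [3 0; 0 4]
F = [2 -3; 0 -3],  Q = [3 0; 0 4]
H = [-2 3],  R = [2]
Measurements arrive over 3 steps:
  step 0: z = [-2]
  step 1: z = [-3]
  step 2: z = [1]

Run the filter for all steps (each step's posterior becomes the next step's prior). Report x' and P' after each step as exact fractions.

step 0: x̄ = F·x = [-11, -9]
step 0: P̄ = F·P·Fᵀ + Q = [51 36; 36 40]
step 0: y = z − H·x̄ = [3]
step 0: S = H·P̄·Hᵀ + R = [134]
step 0: K = P̄·Hᵀ·S⁻¹ = [3/67; 24/67]
step 0: x' = x̄ + K·y = [-728/67, -531/67]
step 0: P' = (I − K·H)·P̄ = [3399/67 2268/67; 2268/67 1528/67]
step 1: x̄ = F·x = [137/67, 1593/67]
step 1: P̄ = F·P·Fᵀ + Q = [333/67 144/67; 144/67 14020/67]
step 1: y = z − H·x̄ = [-4706/67]
step 1: S = H·P̄·Hᵀ + R = [125918/67]
step 1: K = P̄·Hᵀ·S⁻¹ = [-9/4843; 20886/62959]
step 1: x' = x̄ + K·y = [10535/4843, 2301/4843]
step 1: P' = (I − K·H)·P̄ = [24039/4843 16020/4843; 16020/4843 152764/62959]
step 2: x̄ = F·x = [14167/4843, -6903/4843]
step 2: P̄ = F·P·Fᵀ + Q = [314661/62959 125316/62959; 125316/62959 1626712/62959]
step 2: y = z − H·x̄ = [53886/4843]
step 2: S = H·P̄·Hᵀ + R = [14521178/62959]
step 2: K = P̄·Hᵀ·S⁻¹ = [-126687/7260589; 16896/52997]
step 2: x' = x̄ + K·y = [2832781/1037227, 16065/7571]
step 2: P' = (I − K·H)·P̄ = [35777649/7260589 173484/52997; 173484/52997 126920/52997]

step 0: x' = [-728/67, -531/67], P' = [3399/67 2268/67; 2268/67 1528/67]
step 1: x' = [10535/4843, 2301/4843], P' = [24039/4843 16020/4843; 16020/4843 152764/62959]
step 2: x' = [2832781/1037227, 16065/7571], P' = [35777649/7260589 173484/52997; 173484/52997 126920/52997]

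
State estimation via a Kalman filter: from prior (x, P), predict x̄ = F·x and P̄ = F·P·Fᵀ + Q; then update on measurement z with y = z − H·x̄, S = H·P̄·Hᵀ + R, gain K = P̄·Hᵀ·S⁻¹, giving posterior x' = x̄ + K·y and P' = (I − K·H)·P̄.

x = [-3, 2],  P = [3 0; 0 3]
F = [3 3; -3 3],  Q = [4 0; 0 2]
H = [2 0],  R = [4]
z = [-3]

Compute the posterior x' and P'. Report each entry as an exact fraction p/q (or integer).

x' = [-90/59, 15]
P' = [58/59 0; 0 56]

x̄ = F·x = [-3, 15]
P̄ = F·P·Fᵀ + Q = [58 0; 0 56]
y = z − H·x̄ = [3]
S = H·P̄·Hᵀ + R = [236]
K = P̄·Hᵀ·S⁻¹ = [29/59; 0]
x' = x̄ + K·y = [-90/59, 15]
P' = (I − K·H)·P̄ = [58/59 0; 0 56]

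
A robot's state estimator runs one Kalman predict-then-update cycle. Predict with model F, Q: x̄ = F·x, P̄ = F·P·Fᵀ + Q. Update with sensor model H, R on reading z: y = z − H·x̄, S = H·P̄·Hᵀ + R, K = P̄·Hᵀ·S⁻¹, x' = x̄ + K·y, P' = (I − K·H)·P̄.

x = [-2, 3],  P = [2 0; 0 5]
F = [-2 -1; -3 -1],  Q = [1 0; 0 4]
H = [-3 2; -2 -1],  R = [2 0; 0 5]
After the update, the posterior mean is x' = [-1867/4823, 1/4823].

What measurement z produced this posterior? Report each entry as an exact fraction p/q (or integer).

x̄ = F·x = [1, 3]
P̄ = F·P·Fᵀ + Q = [14 17; 17 27]
S = H·P̄·Hᵀ + R = [32 13; 13 156]
K = P̄·Hᵀ·S⁻¹ = [-51/371 -1336/4823; 97/371 -1991/4823]
x' − x̄ = [-6690/4823, -14468/4823] = K·y
y = (KᵀK)⁻¹·Kᵀ·(x' − x̄) = [-2, 6]
z = y + H·x̄ = [-2, 6] + [3, -5] = [1, 1]

z = [1, 1]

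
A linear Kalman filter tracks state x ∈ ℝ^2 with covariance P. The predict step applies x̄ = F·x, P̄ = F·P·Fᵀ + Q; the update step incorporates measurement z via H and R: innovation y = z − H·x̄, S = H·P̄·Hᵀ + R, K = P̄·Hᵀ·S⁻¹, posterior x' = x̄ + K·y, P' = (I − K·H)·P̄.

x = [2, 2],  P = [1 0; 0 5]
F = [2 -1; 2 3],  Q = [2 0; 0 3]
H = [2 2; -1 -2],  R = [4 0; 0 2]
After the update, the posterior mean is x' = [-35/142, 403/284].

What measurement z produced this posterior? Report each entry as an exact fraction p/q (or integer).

z = [1, -3]

x̄ = F·x = [2, 10]
P̄ = F·P·Fᵀ + Q = [11 -11; -11 52]
S = H·P̄·Hᵀ + R = [168 -164; -164 177]
K = P̄·Hᵀ·S⁻¹ = [451/710 231/355; -369/1420 -272/355]
x' − x̄ = [-319/142, -2437/284] = K·y
y = (KᵀK)⁻¹·Kᵀ·(x' − x̄) = [-23, 19]
z = y + H·x̄ = [-23, 19] + [24, -22] = [1, -3]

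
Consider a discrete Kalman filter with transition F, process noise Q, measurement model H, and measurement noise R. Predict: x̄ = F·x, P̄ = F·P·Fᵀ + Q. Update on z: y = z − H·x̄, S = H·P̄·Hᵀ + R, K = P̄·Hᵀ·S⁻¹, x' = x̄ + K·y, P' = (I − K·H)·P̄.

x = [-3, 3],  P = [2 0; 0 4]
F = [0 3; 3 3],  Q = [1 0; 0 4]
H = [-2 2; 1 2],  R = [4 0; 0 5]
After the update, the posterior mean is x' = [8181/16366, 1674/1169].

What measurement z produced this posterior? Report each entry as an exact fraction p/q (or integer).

z = [3, 3]

x̄ = F·x = [9, 0]
P̄ = F·P·Fᵀ + Q = [37 36; 36 58]
S = H·P̄·Hᵀ + R = [96 86; 86 418]
K = P̄·Hᵀ·S⁻¹ = [-5105/16366 2659/8183; 190/1169 386/1169]
x' − x̄ = [-139113/16366, 1674/1169] = K·y
y = (KᵀK)⁻¹·Kᵀ·(x' − x̄) = [21, -6]
z = y + H·x̄ = [21, -6] + [-18, 9] = [3, 3]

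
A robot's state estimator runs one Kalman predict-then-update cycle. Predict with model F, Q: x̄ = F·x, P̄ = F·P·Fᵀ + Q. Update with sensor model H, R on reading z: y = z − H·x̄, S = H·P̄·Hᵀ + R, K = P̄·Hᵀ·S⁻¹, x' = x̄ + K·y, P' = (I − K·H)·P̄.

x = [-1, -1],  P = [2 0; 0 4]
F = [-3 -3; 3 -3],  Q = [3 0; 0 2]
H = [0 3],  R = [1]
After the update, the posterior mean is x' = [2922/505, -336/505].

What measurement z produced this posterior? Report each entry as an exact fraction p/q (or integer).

x̄ = F·x = [6, 0]
P̄ = F·P·Fᵀ + Q = [57 18; 18 56]
S = H·P̄·Hᵀ + R = [505]
K = P̄·Hᵀ·S⁻¹ = [54/505; 168/505]
x' − x̄ = [-108/505, -336/505] = K·y
y = (KᵀK)⁻¹·Kᵀ·(x' − x̄) = [-2]
z = y + H·x̄ = [-2] + [0] = [-2]

z = [-2]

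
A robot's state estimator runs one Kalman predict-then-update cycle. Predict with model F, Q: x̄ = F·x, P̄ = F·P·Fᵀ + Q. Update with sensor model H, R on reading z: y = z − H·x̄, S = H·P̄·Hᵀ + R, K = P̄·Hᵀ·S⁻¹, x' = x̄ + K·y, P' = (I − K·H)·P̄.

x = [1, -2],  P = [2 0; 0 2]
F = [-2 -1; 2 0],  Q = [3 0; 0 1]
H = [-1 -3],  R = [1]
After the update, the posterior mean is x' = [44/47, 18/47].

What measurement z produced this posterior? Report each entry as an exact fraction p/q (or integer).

z = [-2]

x̄ = F·x = [0, 2]
P̄ = F·P·Fᵀ + Q = [13 -8; -8 9]
S = H·P̄·Hᵀ + R = [47]
K = P̄·Hᵀ·S⁻¹ = [11/47; -19/47]
x' − x̄ = [44/47, -76/47] = K·y
y = (KᵀK)⁻¹·Kᵀ·(x' − x̄) = [4]
z = y + H·x̄ = [4] + [-6] = [-2]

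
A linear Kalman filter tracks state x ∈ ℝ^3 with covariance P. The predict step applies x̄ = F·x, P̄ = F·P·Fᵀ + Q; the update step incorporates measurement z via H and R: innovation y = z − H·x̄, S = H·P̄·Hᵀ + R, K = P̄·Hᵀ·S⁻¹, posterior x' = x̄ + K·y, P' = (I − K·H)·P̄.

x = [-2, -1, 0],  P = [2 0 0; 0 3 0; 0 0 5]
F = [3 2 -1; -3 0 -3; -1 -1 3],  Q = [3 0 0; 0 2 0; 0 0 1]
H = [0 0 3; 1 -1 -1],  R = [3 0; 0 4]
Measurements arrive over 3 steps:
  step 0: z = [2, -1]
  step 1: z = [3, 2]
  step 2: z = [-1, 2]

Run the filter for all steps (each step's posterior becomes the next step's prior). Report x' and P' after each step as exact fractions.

step 0: x̄ = F·x = [-8, 6, 3]
step 0: P̄ = F·P·Fᵀ + Q = [38 -3 -27; -3 65 -39; -27 -39 51]
step 0: y = z − H·x̄ = [-7, 16]
step 0: S = H·P̄·Hᵀ + R = [462 -117; -117 140]
step 0: K = P̄·Hᵀ·S⁻¹ = [-1128/16997 7313/16997; -6591/16997 -9029/16997; 5619/16997 -39/16997]
step 0: x' = x̄ + K·y = [-11072/16997, 3655/16997, 11034/16997]
step 0: P' = (I − K·H)·P̄ = [57234/16997 29110/16997 -1128/16997; 29110/16997 71817/16997 -6591/16997; -1128/16997 -6591/16997 5619/16997]
step 1: x̄ = F·x = [-36940/16997, 114/16997, 40519/16997]
step 1: P̄ = F·P·Fᵀ + Q = [1241436/16997 -626595/16997 -535160/16997; -626595/16997 579367/16997 195456/16997; -535160/16997 195456/16997 301153/16997]
step 1: y = z − H·x̄ = [-70566/16997, 111567/16997]
step 1: S = H·P̄·Hᵀ + R = [2761368/16997 -3095307/16997; -3095307/16997 4904366/16997]
step 1: K = P̄·Hᵀ·S⁻¹ = [-8535773/77696729 32685008/77696729; -28672818/77696729 -40298128/77696729; 24264121/77696729 -1031769/77696729]
step 1: x' = x̄ + K·y = [81119402/77696729, -144952506/77696729, 77711386/77696729]
step 1: P' = (I − K·H)·P̄ = [247289908/77696729 125085649/77696729 -8535773/77696729; 125085649/77696729 314950979/77696729 -28672818/77696729; -8535773/77696729 -28672818/77696729 24264121/77696729]
step 2: x̄ = F·x = [-124258192/77696729, -476492364/77696729, 296967262/77696729]
step 2: P̄ = F·P·Fᵀ + Q = [5409701094/77696729 -2680079157/77696729 -2356059746/77696729; -2680079157/77696729 2445735805/77696729 863945766/77696729; -2356059746/77696729 863945766/77696729 1331737549/77696729]
step 2: y = z − H·x̄ = [-968598515/77696729, 100126548/77696729]
step 2: S = H·P̄·Hᵀ + R = [12218728128/77696729 -13655229183/77696729; -13655229183/77696729 21298130702/77696729]
step 2: K = P̄·Hᵀ·S⁻¹ = [-33886737875/316490306141 133498848626/316490306141; -114077157444/316490306141 -162148076950/316490306141; 98397391813/316490306141 -4551743061/316490306141]
step 2: x' = x̄ + K·y = [88329453769/316490306141, -727772929416/316490306141, -22858854789/316490306141]
step 2: P' = (I − K·H)·P̄ = [1005097727458/316490306141 504989070829/316490306141 -33886737875/316490306141; 504989070829/316490306141 1267658536073/316490306141 -114077157444/316490306141; -33886737875/316490306141 -114077157444/316490306141 98397391813/316490306141]

step 0: x' = [-11072/16997, 3655/16997, 11034/16997], P' = [57234/16997 29110/16997 -1128/16997; 29110/16997 71817/16997 -6591/16997; -1128/16997 -6591/16997 5619/16997]
step 1: x' = [81119402/77696729, -144952506/77696729, 77711386/77696729], P' = [247289908/77696729 125085649/77696729 -8535773/77696729; 125085649/77696729 314950979/77696729 -28672818/77696729; -8535773/77696729 -28672818/77696729 24264121/77696729]
step 2: x' = [88329453769/316490306141, -727772929416/316490306141, -22858854789/316490306141], P' = [1005097727458/316490306141 504989070829/316490306141 -33886737875/316490306141; 504989070829/316490306141 1267658536073/316490306141 -114077157444/316490306141; -33886737875/316490306141 -114077157444/316490306141 98397391813/316490306141]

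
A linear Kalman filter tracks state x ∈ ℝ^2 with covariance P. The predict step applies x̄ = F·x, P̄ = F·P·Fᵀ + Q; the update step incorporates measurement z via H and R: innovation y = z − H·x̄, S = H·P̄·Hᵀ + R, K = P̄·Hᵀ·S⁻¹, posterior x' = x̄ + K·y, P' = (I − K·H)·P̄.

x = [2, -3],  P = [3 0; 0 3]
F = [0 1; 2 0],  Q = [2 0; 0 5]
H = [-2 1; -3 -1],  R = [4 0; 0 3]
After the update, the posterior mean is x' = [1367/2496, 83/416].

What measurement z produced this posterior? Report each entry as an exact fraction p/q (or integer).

x̄ = F·x = [-3, 4]
P̄ = F·P·Fᵀ + Q = [5 0; 0 17]
S = H·P̄·Hᵀ + R = [41 13; 13 65]
K = P̄·Hᵀ·S⁻¹ = [-35/192 -485/2496; 17/32 -153/416]
x' − x̄ = [8855/2496, -1581/416] = K·y
y = (KᵀK)⁻¹·Kᵀ·(x' − x̄) = [-12, -7]
z = y + H·x̄ = [-12, -7] + [10, 5] = [-2, -2]

z = [-2, -2]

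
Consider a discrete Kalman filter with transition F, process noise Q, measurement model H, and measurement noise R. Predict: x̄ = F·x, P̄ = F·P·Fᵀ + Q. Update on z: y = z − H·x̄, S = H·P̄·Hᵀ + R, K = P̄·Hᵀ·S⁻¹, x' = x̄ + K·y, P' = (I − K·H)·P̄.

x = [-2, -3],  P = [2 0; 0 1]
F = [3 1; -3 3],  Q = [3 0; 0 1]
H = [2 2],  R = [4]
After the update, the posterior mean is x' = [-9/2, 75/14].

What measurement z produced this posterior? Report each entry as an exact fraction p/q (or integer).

x̄ = F·x = [-9, -3]
P̄ = F·P·Fᵀ + Q = [22 -15; -15 28]
S = H·P̄·Hᵀ + R = [84]
K = P̄·Hᵀ·S⁻¹ = [1/6; 13/42]
x' − x̄ = [9/2, 117/14] = K·y
y = (KᵀK)⁻¹·Kᵀ·(x' − x̄) = [27]
z = y + H·x̄ = [27] + [-24] = [3]

z = [3]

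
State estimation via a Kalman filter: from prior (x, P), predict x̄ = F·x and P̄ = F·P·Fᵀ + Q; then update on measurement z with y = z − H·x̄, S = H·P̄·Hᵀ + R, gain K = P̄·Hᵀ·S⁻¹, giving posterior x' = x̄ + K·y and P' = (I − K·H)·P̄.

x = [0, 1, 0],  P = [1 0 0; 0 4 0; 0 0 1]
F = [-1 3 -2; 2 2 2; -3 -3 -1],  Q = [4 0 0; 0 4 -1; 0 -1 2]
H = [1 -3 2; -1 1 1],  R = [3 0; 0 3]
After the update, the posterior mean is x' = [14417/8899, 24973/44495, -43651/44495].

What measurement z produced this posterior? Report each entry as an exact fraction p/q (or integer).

z = [-2, -2]

x̄ = F·x = [3, 2, -3]
P̄ = F·P·Fᵀ + Q = [45 18 -31; 18 28 -33; -31 -33 48]
S = H·P̄·Hᵀ + R = [656 103; 103 84]
K = P̄·Hᵀ·S⁻¹ = [2/8899 -6147/8899; -8719/44495 -1492/44495; 9038/44495 13284/44495]
x' − x̄ = [-12280/8899, -64017/44495, 89834/44495] = K·y
y = (KᵀK)⁻¹·Kᵀ·(x' − x̄) = [7, 2]
z = y + H·x̄ = [7, 2] + [-9, -4] = [-2, -2]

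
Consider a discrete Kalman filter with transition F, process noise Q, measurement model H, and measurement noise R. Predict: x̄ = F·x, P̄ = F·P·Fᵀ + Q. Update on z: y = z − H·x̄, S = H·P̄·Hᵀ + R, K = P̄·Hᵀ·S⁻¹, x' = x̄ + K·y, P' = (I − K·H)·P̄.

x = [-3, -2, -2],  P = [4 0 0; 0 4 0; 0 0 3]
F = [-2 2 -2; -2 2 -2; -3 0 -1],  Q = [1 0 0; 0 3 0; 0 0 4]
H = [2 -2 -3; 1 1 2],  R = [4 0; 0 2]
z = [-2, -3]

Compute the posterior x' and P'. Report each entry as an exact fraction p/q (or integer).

x̄ = F·x = [6, 6, 11]
P̄ = F·P·Fᵀ + Q = [45 44 30; 44 47 30; 30 30 43]
y = z − H·x̄ = [31, -37]
S = H·P̄·Hᵀ + R = [407 -442; -442 594]
K = P̄·Hᵀ·S⁻¹ = [6793/23197 21747/46394; 4859/23197 19025/46394; -6047/23197 1202/23197]
x' = x̄ + K·y = [-105109/46394, -124303/46394, 23236/23197]
P' = (I − K·H)·P̄ = [42995/46394 61795/46394 -15324/23197; 61795/46394 240671/46394 -66104/23197; -15324/23197 -66104/23197 41916/23197]

x' = [-105109/46394, -124303/46394, 23236/23197]
P' = [42995/46394 61795/46394 -15324/23197; 61795/46394 240671/46394 -66104/23197; -15324/23197 -66104/23197 41916/23197]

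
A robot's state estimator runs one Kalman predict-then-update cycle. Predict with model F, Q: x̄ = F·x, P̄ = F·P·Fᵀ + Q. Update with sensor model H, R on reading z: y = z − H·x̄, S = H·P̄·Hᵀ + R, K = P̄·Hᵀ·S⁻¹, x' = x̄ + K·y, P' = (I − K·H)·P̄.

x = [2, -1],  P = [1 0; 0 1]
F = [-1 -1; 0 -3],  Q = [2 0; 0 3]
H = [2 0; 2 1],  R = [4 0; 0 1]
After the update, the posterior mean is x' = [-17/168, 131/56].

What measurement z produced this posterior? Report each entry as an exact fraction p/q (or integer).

z = [1, 2]

x̄ = F·x = [-1, 3]
P̄ = F·P·Fᵀ + Q = [4 3; 3 12]
S = H·P̄·Hᵀ + R = [20 22; 22 41]
K = P̄·Hᵀ·S⁻¹ = [43/168 11/84; -25/56 19/28]
x' − x̄ = [151/168, -37/56] = K·y
y = (KᵀK)⁻¹·Kᵀ·(x' − x̄) = [3, 1]
z = y + H·x̄ = [3, 1] + [-2, 1] = [1, 2]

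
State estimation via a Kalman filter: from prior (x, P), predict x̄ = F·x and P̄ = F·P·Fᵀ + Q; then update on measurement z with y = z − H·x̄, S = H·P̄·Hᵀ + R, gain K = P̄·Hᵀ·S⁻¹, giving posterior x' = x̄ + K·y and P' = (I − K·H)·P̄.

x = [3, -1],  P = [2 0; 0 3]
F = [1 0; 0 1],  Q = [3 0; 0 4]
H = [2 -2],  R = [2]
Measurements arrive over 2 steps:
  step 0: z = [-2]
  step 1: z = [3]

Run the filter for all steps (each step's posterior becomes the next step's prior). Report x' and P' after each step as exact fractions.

step 0: x' = [1, 9/5], P' = [3 14/5; 14/5 77/25]
step 1: x' = [767/399, 226/399], P' = [1882/399 1802/399; 1802/399 1909/399]

step 0: x̄ = F·x = [3, -1]
step 0: P̄ = F·P·Fᵀ + Q = [5 0; 0 7]
step 0: y = z − H·x̄ = [-10]
step 0: S = H·P̄·Hᵀ + R = [50]
step 0: K = P̄·Hᵀ·S⁻¹ = [1/5; -7/25]
step 0: x' = x̄ + K·y = [1, 9/5]
step 0: P' = (I − K·H)·P̄ = [3 14/5; 14/5 77/25]
step 1: x̄ = F·x = [1, 9/5]
step 1: P̄ = F·P·Fᵀ + Q = [6 14/5; 14/5 177/25]
step 1: y = z − H·x̄ = [23/5]
step 1: S = H·P̄·Hᵀ + R = [798/25]
step 1: K = P̄·Hᵀ·S⁻¹ = [80/399; -107/399]
step 1: x' = x̄ + K·y = [767/399, 226/399]
step 1: P' = (I − K·H)·P̄ = [1882/399 1802/399; 1802/399 1909/399]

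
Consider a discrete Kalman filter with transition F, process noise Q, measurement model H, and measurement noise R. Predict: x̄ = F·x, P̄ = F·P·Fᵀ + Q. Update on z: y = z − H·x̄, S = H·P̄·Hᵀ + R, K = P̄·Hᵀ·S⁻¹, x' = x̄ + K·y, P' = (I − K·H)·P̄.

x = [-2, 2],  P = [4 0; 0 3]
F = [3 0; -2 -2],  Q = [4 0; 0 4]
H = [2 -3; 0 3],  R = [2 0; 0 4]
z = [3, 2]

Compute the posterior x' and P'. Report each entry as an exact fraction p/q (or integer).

x̄ = F·x = [-6, 0]
P̄ = F·P·Fᵀ + Q = [40 -24; -24 32]
y = z − H·x̄ = [15, 2]
S = H·P̄·Hᵀ + R = [738 -432; -432 292]
K = P̄·Hᵀ·S⁻¹ = [1660/3609 174/401; -8/401 120/401]
x' = x̄ + K·y = [2126/1203, 120/401]
P' = (I − K·H)·P̄ = [4792/3609 232/401; 232/401 160/401]

x' = [2126/1203, 120/401]
P' = [4792/3609 232/401; 232/401 160/401]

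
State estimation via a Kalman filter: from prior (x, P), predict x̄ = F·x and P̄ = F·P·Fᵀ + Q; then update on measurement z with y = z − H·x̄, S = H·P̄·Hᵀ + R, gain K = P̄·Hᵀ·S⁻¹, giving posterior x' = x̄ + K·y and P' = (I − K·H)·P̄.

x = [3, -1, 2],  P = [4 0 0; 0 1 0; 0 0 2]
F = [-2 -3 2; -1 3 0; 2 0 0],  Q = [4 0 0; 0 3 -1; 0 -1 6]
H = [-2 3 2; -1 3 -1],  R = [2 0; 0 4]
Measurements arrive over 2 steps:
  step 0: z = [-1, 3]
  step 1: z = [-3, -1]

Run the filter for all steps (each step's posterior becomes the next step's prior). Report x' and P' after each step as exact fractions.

step 0: x̄ = F·x = [1, -6, 6]
step 0: P̄ = F·P·Fᵀ + Q = [37 -1 -16; -1 16 -9; -16 -9 22]
step 0: y = z − H·x̄ = [7, 28]
step 0: S = H·P̄·Hᵀ + R = [414 156; 156 235]
step 0: K = P̄·Hᵀ·S⁻¹ = [-21871/72954 1178/12159; -764/36477 3170/12159; 16663/72954 -3551/12159]
step 0: x' = x̄ + K·y = [16823/10422, 6010/5211, -6029/10422]
step 0: P' = (I − K·H)·P̄ = [484991/72954 108487/36477 137659/72954; 108487/36477 56500/36477 22973/36477; 137659/72954 22973/36477 85403/72954]
step 1: x̄ = F·x = [-40882/5211, 19237/10422, 16823/5211]
step 1: P̄ = F·P·Fᵀ + Q = [2270728/36477 -348791/36477 -1345586/36477; -348791/36477 419009/72954 129454/36477; -1345586/36477 129454/36477 1188844/36477]
step 1: y = z − H·x̄ = [-35533/1158, -116251/10422]
step 1: S = H·P̄·Hᵀ + R = [2392623/2702 240533/1158; 240533/1158 1175963/10422]
step 1: K = P̄·Hᵀ·S⁻¹ = [-262323407/1035399945 -4352039/345133315; 2732801/2070799890 140514857/690266630; 502538059/2070799890 -216950767/690266630]
step 1: x' = x̄ + K·y = [71923253/1035399945, -481814527/1035399945, -737564753/1035399945]
step 1: P' = (I − K·H)·P̄ = [4210751074/1035399945 1801545394/1035399945 1246109576/1035399945; 1801545394/1035399945 988343629/1035399945 320396351/1035399945; 1246109576/1035399945 320396351/1035399945 1016784079/1035399945]

step 0: x' = [16823/10422, 6010/5211, -6029/10422], P' = [484991/72954 108487/36477 137659/72954; 108487/36477 56500/36477 22973/36477; 137659/72954 22973/36477 85403/72954]
step 1: x' = [71923253/1035399945, -481814527/1035399945, -737564753/1035399945], P' = [4210751074/1035399945 1801545394/1035399945 1246109576/1035399945; 1801545394/1035399945 988343629/1035399945 320396351/1035399945; 1246109576/1035399945 320396351/1035399945 1016784079/1035399945]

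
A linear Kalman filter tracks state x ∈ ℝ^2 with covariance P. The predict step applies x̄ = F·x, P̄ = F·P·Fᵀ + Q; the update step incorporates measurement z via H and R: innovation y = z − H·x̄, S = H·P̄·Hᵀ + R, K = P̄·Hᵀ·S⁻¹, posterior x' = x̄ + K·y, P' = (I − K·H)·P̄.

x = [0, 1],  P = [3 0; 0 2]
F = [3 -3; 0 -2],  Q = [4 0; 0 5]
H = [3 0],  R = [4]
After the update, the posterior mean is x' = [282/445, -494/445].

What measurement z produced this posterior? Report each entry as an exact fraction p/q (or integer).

x̄ = F·x = [-3, -2]
P̄ = F·P·Fᵀ + Q = [49 12; 12 13]
S = H·P̄·Hᵀ + R = [445]
K = P̄·Hᵀ·S⁻¹ = [147/445; 36/445]
x' − x̄ = [1617/445, 396/445] = K·y
y = (KᵀK)⁻¹·Kᵀ·(x' − x̄) = [11]
z = y + H·x̄ = [11] + [-9] = [2]

z = [2]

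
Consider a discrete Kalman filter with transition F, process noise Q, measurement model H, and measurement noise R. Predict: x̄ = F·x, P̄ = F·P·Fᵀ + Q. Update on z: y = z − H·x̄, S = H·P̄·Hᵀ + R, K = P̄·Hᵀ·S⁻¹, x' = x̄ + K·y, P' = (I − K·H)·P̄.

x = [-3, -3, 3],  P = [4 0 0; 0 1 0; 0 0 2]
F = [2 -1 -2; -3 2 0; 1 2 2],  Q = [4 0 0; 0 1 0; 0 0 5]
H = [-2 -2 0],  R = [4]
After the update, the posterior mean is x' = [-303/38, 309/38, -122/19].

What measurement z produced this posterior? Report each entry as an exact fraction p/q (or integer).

x̄ = F·x = [-9, 3, -3]
P̄ = F·P·Fᵀ + Q = [29 -26 -2; -26 41 -8; -2 -8 21]
S = H·P̄·Hᵀ + R = [76]
K = P̄·Hᵀ·S⁻¹ = [-3/38; -15/38; 5/19]
x' − x̄ = [39/38, 195/38, -65/19] = K·y
y = (KᵀK)⁻¹·Kᵀ·(x' − x̄) = [-13]
z = y + H·x̄ = [-13] + [12] = [-1]

z = [-1]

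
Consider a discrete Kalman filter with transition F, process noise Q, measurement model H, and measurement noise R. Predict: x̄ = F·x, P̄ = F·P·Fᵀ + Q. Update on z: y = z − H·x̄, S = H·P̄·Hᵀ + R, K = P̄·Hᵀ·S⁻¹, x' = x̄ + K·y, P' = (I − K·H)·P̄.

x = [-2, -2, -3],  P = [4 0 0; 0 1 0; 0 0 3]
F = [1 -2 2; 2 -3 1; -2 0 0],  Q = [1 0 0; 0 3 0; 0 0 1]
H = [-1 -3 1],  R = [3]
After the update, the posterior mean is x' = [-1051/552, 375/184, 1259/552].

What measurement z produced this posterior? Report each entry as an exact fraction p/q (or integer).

x̄ = F·x = [-4, -1, 4]
P̄ = F·P·Fᵀ + Q = [21 20 -8; 20 31 -16; -8 -16 17]
S = H·P̄·Hᵀ + R = [552]
K = P̄·Hᵀ·S⁻¹ = [-89/552; -43/184; 73/552]
x' − x̄ = [1157/552, 559/184, -949/552] = K·y
y = (KᵀK)⁻¹·Kᵀ·(x' − x̄) = [-13]
z = y + H·x̄ = [-13] + [11] = [-2]

z = [-2]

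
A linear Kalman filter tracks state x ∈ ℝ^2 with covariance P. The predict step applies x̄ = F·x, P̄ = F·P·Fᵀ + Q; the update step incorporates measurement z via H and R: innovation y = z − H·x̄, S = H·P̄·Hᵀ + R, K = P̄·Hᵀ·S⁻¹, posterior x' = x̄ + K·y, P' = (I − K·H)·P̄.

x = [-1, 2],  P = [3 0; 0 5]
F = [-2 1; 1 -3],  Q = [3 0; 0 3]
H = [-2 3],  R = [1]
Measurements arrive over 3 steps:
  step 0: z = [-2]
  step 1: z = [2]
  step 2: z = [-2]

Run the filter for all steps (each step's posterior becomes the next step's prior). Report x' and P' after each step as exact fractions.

step 0: x̄ = F·x = [4, -7]
step 0: P̄ = F·P·Fᵀ + Q = [20 -21; -21 51]
step 0: y = z − H·x̄ = [27]
step 0: S = H·P̄·Hᵀ + R = [792]
step 0: K = P̄·Hᵀ·S⁻¹ = [-103/792; 65/264]
step 0: x' = x̄ + K·y = [43/88, -31/88]
step 0: P' = (I − K·H)·P̄ = [5231/792 1151/264; 1151/264 263/88]
step 1: x̄ = F·x = [-117/88, 17/11]
step 1: P̄ = F·P·Fᵀ + Q = [11855/792 826/99; 826/99 1024/99]
step 1: y = z − H·x̄ = [-233/44]
step 1: S = H·P̄·Hᵀ + R = [10661/198]
step 1: K = P̄·Hᵀ·S⁻¹ = [-1943/21322; 2840/10661]
step 1: x' = x̄ + K·y = [-36119/42644, 1437/10661]
step 1: P' = (I − K·H)·P̄ = [619247/42644 102884/10661; 102884/10661 69536/10661]
step 2: x̄ = F·x = [38993/21322, -53363/42644]
step 2: P̄ = F·P·Fᵀ + Q = [309230/10661 403913/21322; 403913/21322 781259/42644]
step 2: y = z − H·x̄ = [230773/42644]
step 2: S = H·P̄·Hᵀ + R = [2327743/42644]
step 2: K = P̄·Hᵀ·S⁻¹ = [-50362/2327743; 728125/2327743]
step 2: x' = x̄ + K·y = [3984363/2327743, 1027489/2327743]
step 2: P' = (I − K·H)·P̄ = [67458389/2327743 44955472/2327743; 44955472/2327743 30213023/2327743]

step 0: x' = [43/88, -31/88], P' = [5231/792 1151/264; 1151/264 263/88]
step 1: x' = [-36119/42644, 1437/10661], P' = [619247/42644 102884/10661; 102884/10661 69536/10661]
step 2: x' = [3984363/2327743, 1027489/2327743], P' = [67458389/2327743 44955472/2327743; 44955472/2327743 30213023/2327743]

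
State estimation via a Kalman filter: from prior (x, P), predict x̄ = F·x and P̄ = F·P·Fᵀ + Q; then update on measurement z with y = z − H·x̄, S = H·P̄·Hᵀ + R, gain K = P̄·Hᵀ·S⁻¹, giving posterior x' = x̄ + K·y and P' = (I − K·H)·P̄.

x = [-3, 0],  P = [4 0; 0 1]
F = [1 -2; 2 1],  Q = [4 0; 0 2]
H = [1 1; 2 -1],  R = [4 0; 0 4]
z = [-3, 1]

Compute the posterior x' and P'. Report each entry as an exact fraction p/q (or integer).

x' = [-24/29, -1405/522]
P' = [24/29 12/29; 12/29 518/261]

x̄ = F·x = [-3, -6]
P̄ = F·P·Fᵀ + Q = [12 6; 6 19]
y = z − H·x̄ = [6, 1]
S = H·P̄·Hᵀ + R = [47 11; 11 47]
K = P̄·Hᵀ·S⁻¹ = [9/29 9/29; 313/522 -151/522]
x' = x̄ + K·y = [-24/29, -1405/522]
P' = (I − K·H)·P̄ = [24/29 12/29; 12/29 518/261]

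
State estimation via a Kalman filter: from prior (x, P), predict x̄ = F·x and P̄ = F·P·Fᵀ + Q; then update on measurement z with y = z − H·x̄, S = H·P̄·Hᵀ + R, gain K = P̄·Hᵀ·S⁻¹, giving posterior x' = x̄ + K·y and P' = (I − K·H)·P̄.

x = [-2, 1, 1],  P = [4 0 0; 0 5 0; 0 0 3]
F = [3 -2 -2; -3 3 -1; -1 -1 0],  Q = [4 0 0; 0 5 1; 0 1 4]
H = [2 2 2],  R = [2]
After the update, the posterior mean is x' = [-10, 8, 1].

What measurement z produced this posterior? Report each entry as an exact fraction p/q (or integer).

x̄ = F·x = [-10, 8, 1]
P̄ = F·P·Fᵀ + Q = [72 -60 -2; -60 89 -2; -2 -2 13]
S = H·P̄·Hᵀ + R = [186]
K = P̄·Hᵀ·S⁻¹ = [10/93; 9/31; 3/31]
x' − x̄ = [0, 0, 0] = K·y
y = (KᵀK)⁻¹·Kᵀ·(x' − x̄) = [0]
z = y + H·x̄ = [0] + [-2] = [-2]

z = [-2]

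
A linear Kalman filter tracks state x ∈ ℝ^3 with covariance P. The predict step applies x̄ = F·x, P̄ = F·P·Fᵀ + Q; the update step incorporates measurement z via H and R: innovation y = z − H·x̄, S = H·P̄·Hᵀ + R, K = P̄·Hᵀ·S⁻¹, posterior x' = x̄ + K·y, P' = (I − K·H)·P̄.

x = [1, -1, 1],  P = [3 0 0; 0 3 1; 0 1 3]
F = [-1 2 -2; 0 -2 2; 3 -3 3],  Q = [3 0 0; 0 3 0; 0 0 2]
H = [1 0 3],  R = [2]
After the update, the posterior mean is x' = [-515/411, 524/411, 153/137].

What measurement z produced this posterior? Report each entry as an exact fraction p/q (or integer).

x̄ = F·x = [-5, 4, 9]
P̄ = F·P·Fᵀ + Q = [22 -16 -33; -16 19 24; -33 24 65]
S = H·P̄·Hᵀ + R = [411]
K = P̄·Hᵀ·S⁻¹ = [-77/411; 56/411; 54/137]
x' − x̄ = [1540/411, -1120/411, -1080/137] = K·y
y = (KᵀK)⁻¹·Kᵀ·(x' − x̄) = [-20]
z = y + H·x̄ = [-20] + [22] = [2]

z = [2]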